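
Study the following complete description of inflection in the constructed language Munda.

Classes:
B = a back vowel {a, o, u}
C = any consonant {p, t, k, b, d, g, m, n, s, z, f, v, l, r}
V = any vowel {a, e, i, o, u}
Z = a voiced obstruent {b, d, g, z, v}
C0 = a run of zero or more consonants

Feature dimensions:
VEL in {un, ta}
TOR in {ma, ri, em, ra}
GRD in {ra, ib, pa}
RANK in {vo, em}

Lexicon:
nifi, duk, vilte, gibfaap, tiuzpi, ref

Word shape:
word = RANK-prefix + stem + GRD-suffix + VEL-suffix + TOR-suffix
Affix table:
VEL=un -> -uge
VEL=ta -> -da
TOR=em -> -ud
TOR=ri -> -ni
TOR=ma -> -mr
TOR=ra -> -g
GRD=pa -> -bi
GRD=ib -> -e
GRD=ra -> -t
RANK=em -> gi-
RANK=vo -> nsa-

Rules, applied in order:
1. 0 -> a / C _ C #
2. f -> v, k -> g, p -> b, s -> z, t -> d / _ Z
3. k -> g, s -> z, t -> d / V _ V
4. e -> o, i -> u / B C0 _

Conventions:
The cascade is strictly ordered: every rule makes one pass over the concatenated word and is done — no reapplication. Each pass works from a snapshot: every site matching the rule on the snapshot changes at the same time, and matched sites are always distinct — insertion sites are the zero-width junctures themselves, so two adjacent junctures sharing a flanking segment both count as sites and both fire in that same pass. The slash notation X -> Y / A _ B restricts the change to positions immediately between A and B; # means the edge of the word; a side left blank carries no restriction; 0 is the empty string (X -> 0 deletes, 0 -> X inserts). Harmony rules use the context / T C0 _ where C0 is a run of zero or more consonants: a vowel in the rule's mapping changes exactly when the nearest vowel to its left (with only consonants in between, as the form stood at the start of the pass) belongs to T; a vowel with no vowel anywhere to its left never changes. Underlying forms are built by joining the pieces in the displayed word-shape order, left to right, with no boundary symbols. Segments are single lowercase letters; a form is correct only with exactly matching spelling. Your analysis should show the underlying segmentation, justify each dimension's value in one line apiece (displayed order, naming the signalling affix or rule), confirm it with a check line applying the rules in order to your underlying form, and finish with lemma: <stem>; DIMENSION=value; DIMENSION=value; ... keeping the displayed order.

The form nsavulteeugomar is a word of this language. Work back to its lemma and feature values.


underlying: nsa-vilte-e-uge-mr
VEL=un - signalled by the affix -uge
TOR=ma - signalled by the affix -mr
GRD=ib - signalled by the affix -e
RANK=vo - signalled by the affix nsa-
check: nsavilteeugemr -> nsavilteeugemar -> nsavilteeugemar -> nsavilteeugemar -> nsavulteeugomar
lemma: vilte; VEL=un; TOR=ma; GRD=ib; RANK=vo


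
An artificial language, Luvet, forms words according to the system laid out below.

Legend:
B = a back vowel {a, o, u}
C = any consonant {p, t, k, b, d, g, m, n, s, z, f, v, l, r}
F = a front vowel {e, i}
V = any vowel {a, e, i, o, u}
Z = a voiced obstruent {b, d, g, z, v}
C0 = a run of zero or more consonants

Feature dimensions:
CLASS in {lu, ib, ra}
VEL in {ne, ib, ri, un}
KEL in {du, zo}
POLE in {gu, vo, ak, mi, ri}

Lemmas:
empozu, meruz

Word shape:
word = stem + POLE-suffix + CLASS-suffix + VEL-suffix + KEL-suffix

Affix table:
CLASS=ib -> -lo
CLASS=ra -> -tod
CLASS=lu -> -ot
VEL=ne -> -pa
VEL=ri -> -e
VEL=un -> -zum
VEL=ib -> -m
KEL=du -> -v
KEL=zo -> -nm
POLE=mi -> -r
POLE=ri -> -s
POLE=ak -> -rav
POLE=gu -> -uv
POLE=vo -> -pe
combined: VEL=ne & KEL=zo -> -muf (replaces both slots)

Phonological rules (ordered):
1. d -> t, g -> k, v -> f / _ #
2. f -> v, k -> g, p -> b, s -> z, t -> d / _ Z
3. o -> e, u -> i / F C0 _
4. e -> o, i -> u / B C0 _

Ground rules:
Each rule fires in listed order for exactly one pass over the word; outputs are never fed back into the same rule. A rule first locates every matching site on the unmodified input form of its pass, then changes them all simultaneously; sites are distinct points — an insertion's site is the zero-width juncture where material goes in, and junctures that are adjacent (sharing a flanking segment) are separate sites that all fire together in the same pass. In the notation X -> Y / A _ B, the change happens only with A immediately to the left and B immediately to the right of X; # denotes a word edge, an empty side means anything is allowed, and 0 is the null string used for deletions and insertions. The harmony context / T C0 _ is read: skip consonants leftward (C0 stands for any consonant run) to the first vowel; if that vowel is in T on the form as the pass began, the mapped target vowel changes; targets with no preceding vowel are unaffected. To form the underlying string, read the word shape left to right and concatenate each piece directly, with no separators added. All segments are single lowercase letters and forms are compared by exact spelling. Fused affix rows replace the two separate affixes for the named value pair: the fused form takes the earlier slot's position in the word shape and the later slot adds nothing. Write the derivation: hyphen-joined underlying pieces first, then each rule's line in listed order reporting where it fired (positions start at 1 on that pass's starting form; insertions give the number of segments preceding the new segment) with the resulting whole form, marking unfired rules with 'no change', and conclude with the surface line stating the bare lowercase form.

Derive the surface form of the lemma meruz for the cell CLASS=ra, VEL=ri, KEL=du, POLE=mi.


underlying: meruz-r-tod-e-v
1. d -> t, g -> k, v -> f / _ #: fires at position(s) 11: meruzrtodef
2. f -> v, k -> g, p -> b, s -> z, t -> d / _ Z: no change
3. o -> e, u -> i / F C0 _: fires at position(s) 4: merizrtodef
4. e -> o, i -> u / B C0 _: fires at position(s) 10: merizrtodof
surface: merizrtodof


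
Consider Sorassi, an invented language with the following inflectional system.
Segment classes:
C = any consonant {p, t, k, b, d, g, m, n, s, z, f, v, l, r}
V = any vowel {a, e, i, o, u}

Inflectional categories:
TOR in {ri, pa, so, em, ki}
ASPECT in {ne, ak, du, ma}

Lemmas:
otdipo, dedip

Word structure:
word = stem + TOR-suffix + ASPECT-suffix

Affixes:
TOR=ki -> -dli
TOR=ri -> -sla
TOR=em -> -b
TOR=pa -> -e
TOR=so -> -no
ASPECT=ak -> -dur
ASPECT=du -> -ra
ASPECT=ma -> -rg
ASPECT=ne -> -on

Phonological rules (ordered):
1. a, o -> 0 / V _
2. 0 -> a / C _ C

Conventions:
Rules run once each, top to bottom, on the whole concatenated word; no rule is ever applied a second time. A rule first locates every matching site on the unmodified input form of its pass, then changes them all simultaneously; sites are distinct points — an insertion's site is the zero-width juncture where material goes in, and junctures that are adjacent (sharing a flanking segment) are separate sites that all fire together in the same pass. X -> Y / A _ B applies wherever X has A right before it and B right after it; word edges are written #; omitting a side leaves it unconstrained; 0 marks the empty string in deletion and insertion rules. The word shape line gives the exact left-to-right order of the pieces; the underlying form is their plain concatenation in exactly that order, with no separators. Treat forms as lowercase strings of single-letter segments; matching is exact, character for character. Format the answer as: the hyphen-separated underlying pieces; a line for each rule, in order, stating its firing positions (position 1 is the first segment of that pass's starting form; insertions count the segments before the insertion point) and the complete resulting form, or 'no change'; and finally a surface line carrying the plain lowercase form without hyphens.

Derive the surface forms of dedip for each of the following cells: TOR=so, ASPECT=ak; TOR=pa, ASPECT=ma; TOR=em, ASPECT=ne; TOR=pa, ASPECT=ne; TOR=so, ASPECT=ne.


cell TOR=so, ASPECT=ak:
underlying: dedip-no-dur
1. a, o -> 0 / V _: no change
2. 0 -> a / C _ C: inserts after position(s) 5: dedipanodur
surface: dedipanodur

cell TOR=pa, ASPECT=ma:
underlying: dedip-e-rg
1. a, o -> 0 / V _: no change
2. 0 -> a / C _ C: inserts after position(s) 7: dediperag
surface: dediperag

cell TOR=em, ASPECT=ne:
underlying: dedip-b-on
1. a, o -> 0 / V _: no change
2. 0 -> a / C _ C: inserts after position(s) 5: dedipabon
surface: dedipabon

cell TOR=pa, ASPECT=ne:
underlying: dedip-e-on
1. a, o -> 0 / V _: fires at position(s) 7: dedipen
2. 0 -> a / C _ C: no change
surface: dedipen

cell TOR=so, ASPECT=ne:
underlying: dedip-no-on
1. a, o -> 0 / V _: fires at position(s) 8: dedipnon
2. 0 -> a / C _ C: inserts after position(s) 5: dedipanon
surface: dedipanon


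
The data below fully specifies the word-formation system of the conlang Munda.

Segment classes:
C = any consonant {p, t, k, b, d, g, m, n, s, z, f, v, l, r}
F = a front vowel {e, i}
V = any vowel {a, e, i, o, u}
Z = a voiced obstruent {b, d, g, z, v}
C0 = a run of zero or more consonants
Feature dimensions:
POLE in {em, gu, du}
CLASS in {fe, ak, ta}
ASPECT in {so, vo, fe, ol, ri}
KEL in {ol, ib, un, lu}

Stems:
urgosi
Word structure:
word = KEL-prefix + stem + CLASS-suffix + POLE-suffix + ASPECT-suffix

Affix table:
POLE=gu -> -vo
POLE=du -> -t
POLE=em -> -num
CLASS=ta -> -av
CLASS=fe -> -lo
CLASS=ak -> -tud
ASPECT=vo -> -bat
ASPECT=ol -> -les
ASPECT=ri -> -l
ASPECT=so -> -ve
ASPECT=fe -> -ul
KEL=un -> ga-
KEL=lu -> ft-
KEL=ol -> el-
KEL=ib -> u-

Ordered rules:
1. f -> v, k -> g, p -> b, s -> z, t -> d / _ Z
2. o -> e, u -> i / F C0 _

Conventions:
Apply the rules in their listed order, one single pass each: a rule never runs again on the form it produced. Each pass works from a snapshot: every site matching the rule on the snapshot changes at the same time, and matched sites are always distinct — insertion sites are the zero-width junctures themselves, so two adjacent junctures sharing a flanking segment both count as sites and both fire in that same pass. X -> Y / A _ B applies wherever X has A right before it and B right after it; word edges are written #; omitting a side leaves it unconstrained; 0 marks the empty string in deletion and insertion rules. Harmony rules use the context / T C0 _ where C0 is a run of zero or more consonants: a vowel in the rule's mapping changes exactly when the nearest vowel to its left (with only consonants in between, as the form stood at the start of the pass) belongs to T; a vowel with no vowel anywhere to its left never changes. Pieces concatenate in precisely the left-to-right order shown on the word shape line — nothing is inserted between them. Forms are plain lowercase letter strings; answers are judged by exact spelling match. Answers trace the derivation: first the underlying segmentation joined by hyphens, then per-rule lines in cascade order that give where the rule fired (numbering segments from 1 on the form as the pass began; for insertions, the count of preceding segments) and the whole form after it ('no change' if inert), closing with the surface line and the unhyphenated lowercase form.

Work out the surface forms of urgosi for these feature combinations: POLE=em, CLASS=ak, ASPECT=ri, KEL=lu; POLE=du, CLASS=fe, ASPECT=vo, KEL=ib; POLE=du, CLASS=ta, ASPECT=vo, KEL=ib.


cell POLE=em, CLASS=ak, ASPECT=ri, KEL=lu:
underlying: ft-urgosi-tud-num-l
1. f -> v, k -> g, p -> b, s -> z, t -> d / _ Z: no change
2. o -> e, u -> i / F C0 _: fires at position(s) 10: fturgositidnuml
surface: fturgositidnuml

cell POLE=du, CLASS=fe, ASPECT=vo, KEL=ib:
underlying: u-urgosi-lo-t-bat
1. f -> v, k -> g, p -> b, s -> z, t -> d / _ Z: fires at position(s) 10: uurgosilodbat
2. o -> e, u -> i / F C0 _: fires at position(s) 9: uurgosiledbat
surface: uurgosiledbat

cell POLE=du, CLASS=ta, ASPECT=vo, KEL=ib:
underlying: u-urgosi-av-t-bat
1. f -> v, k -> g, p -> b, s -> z, t -> d / _ Z: fires at position(s) 10: uurgosiavdbat
2. o -> e, u -> i / F C0 _: no change
surface: uurgosiavdbat


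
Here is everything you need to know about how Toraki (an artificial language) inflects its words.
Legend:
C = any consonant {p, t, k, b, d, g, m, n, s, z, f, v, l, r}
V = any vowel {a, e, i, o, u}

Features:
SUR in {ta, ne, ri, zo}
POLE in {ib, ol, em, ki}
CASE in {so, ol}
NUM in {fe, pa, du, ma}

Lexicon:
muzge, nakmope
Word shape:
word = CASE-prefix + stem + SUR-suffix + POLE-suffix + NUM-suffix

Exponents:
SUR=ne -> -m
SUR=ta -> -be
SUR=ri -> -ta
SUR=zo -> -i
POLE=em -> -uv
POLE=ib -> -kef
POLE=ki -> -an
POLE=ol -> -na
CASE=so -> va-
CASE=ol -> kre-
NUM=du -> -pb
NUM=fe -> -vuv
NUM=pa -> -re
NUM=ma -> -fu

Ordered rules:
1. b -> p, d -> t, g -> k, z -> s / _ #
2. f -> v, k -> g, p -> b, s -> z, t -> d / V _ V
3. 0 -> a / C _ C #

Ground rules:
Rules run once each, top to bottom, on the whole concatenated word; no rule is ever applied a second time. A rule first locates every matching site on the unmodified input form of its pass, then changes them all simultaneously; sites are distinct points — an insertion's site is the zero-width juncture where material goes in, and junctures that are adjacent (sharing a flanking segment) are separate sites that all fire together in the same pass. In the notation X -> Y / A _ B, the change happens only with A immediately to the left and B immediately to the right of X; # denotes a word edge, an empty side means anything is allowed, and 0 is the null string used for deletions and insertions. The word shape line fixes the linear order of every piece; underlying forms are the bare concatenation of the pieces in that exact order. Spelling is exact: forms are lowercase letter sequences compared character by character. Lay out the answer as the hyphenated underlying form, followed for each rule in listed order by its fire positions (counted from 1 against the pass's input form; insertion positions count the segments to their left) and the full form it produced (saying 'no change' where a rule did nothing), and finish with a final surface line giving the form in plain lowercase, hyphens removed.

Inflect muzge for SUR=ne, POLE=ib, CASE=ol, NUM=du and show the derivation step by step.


underlying: kre-muzge-m-kef-pb
1. b -> p, d -> t, g -> k, z -> s / _ #: fires at position(s) 14: kremuzgemkefpp
2. f -> v, k -> g, p -> b, s -> z, t -> d / V _ V: no change
3. 0 -> a / C _ C #: inserts after position(s) 13: kremuzgemkefpap
surface: kremuzgemkefpap


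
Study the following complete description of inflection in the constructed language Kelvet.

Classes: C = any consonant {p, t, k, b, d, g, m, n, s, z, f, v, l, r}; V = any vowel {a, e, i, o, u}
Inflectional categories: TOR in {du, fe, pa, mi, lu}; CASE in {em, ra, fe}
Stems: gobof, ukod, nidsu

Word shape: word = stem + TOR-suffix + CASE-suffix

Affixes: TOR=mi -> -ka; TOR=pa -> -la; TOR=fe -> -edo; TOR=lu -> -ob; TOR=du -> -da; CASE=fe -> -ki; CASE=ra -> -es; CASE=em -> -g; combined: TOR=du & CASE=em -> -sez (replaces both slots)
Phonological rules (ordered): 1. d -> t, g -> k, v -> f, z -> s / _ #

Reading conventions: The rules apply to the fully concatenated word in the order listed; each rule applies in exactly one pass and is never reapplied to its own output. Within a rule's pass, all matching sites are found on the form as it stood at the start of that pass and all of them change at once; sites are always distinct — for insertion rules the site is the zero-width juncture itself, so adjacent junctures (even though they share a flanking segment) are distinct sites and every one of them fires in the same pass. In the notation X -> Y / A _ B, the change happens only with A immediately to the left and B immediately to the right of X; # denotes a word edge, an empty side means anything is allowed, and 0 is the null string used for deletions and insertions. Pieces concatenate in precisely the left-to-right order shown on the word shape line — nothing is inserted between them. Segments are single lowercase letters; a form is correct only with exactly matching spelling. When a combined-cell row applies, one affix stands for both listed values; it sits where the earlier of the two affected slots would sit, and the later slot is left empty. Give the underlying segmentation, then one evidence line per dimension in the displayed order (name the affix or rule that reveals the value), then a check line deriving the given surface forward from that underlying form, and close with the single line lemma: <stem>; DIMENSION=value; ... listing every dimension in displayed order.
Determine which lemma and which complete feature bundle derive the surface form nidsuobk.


underlying: nidsu-ob-g
TOR=lu - signalled by the affix -ob
CASE=em - signalled by the affix -g
check: nidsuobg -> nidsuobk
lemma: nidsu; TOR=lu; CASE=em


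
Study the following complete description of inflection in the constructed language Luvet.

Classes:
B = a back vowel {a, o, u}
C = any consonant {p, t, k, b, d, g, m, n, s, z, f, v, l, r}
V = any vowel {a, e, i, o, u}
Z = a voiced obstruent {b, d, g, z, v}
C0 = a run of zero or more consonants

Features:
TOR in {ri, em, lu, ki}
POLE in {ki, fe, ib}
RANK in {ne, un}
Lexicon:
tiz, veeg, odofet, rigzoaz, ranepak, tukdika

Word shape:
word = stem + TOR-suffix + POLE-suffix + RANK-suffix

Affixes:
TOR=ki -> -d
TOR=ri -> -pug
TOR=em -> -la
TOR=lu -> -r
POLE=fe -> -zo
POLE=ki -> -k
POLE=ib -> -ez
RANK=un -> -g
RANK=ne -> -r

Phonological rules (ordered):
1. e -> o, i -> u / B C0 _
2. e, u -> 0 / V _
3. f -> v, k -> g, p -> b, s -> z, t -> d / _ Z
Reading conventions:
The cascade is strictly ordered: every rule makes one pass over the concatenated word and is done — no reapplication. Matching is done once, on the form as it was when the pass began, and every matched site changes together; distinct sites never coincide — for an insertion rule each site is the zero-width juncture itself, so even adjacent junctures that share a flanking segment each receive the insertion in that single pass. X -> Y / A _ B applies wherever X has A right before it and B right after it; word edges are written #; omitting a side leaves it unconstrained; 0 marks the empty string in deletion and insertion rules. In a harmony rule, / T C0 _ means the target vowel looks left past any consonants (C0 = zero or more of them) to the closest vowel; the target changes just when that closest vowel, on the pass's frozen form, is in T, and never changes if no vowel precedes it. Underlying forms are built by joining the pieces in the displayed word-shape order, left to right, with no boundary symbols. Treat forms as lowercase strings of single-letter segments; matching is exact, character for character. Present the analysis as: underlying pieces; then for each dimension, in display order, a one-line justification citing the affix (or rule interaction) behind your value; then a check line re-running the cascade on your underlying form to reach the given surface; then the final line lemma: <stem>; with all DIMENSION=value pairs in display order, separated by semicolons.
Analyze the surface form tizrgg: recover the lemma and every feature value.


underlying: tiz-r-k-g
TOR=lu - signalled by the affix -r
POLE=ki - signalled by the affix -k
RANK=un - signalled by the affix -g
check: tizrkg -> tizrkg -> tizrkg -> tizrgg
lemma: tiz; TOR=lu; POLE=ki; RANK=un


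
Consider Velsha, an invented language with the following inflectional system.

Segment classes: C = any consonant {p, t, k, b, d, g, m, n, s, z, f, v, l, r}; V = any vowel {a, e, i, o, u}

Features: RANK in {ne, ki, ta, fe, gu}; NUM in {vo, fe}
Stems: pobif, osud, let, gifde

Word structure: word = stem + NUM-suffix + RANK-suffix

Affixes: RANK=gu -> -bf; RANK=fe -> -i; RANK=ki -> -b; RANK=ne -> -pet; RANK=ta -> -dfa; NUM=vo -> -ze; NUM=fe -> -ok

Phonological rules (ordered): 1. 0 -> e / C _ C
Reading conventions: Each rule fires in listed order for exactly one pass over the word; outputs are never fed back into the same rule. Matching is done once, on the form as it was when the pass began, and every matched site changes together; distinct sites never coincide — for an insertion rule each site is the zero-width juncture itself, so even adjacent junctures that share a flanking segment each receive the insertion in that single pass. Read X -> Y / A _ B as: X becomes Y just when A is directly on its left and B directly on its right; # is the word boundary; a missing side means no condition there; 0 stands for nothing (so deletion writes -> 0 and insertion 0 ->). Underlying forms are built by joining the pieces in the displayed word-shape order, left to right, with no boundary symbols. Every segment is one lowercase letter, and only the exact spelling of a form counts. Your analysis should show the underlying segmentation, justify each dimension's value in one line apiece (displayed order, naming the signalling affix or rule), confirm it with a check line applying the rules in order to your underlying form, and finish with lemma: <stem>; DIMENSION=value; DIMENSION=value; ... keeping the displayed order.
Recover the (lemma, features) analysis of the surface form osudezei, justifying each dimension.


underlying: osud-ze-i
RANK=fe - signalled by the affix -i
NUM=vo - signalled by the affix -ze
check: osudzei -> osudezei
lemma: osud; RANK=fe; NUM=vo


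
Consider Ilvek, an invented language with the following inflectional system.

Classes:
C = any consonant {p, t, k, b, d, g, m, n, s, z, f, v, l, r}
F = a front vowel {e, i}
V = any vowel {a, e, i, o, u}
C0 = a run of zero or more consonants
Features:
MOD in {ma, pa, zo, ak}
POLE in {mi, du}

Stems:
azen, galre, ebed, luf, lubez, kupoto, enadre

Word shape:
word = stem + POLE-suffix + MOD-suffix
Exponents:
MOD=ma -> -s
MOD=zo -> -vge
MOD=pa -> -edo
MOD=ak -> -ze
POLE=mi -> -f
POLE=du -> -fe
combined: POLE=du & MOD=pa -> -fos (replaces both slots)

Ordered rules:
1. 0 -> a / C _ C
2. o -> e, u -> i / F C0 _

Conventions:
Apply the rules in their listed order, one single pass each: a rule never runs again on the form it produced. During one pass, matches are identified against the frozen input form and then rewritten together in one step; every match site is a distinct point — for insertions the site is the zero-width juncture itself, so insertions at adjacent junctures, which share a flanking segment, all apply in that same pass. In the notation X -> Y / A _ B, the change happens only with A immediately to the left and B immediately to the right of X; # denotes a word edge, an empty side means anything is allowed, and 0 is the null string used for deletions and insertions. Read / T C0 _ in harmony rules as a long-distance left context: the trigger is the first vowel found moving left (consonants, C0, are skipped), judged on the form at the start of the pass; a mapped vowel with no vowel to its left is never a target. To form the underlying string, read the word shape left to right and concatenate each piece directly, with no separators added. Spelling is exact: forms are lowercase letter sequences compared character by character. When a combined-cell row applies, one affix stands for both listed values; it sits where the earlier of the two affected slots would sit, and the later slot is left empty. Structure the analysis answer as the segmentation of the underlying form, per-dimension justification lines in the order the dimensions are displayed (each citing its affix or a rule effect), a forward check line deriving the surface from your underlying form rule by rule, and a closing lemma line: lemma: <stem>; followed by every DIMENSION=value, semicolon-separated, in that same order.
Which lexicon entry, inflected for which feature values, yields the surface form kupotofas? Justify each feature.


underlying: kupoto-f-s
MOD=ma - signalled by the affix -s
POLE=mi - signalled by the affix -f
check: kupotofs -> kupotofas -> kupotofas
lemma: kupoto; MOD=ma; POLE=mi


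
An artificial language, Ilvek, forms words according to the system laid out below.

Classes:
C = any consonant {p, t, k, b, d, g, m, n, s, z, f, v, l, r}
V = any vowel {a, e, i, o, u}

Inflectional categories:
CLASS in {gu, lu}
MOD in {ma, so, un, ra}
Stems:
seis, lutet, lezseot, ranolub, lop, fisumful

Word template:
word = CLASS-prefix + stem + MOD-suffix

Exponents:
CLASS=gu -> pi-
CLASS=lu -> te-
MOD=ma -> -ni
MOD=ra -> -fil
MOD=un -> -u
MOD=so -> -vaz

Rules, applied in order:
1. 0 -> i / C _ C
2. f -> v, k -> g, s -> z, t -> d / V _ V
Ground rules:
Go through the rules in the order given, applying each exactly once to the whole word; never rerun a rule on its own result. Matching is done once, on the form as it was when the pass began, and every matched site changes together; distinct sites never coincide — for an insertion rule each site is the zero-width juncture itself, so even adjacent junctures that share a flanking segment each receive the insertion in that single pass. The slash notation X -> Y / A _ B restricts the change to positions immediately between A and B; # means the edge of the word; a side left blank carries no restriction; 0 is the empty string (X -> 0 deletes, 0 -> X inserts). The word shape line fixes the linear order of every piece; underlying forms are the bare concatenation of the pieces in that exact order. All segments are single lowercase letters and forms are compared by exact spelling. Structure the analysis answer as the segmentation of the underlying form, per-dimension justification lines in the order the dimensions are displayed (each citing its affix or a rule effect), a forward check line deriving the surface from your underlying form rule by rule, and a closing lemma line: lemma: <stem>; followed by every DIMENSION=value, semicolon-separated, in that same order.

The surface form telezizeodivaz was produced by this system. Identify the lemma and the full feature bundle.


underlying: te-lezseot-vaz
CLASS=lu - signalled by the affix te-
MOD=so - signalled by the affix -vaz
check: telezseotvaz -> teleziseotivaz -> telezizeodivaz
lemma: lezseot; CLASS=lu; MOD=so


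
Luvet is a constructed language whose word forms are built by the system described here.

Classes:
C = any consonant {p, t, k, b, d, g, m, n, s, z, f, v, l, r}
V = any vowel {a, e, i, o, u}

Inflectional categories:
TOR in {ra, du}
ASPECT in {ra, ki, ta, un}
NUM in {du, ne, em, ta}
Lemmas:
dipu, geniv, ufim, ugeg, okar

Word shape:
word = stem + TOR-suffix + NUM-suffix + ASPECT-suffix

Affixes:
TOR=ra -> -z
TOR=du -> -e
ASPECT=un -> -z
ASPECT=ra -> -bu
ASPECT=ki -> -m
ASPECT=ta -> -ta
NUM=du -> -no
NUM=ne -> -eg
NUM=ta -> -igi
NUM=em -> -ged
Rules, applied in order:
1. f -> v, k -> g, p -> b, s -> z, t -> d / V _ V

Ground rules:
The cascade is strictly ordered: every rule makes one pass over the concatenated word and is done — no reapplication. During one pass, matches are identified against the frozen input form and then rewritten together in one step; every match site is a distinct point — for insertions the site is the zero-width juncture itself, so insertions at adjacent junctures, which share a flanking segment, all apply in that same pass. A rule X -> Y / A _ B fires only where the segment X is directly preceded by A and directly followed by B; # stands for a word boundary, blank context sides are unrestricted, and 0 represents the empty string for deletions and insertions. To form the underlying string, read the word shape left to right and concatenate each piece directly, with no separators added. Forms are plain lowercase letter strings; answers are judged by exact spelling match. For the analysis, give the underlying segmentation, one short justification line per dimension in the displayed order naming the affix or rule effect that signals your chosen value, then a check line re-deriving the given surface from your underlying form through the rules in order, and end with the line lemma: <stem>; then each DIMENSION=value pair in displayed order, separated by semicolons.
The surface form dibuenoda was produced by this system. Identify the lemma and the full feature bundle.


underlying: dipu-e-no-ta
TOR=du - signalled by the affix -e
ASPECT=ta - signalled by the affix -ta
NUM=du - signalled by the affix -no
check: dipuenota -> dibuenoda
lemma: dipu; TOR=du; ASPECT=ta; NUM=du


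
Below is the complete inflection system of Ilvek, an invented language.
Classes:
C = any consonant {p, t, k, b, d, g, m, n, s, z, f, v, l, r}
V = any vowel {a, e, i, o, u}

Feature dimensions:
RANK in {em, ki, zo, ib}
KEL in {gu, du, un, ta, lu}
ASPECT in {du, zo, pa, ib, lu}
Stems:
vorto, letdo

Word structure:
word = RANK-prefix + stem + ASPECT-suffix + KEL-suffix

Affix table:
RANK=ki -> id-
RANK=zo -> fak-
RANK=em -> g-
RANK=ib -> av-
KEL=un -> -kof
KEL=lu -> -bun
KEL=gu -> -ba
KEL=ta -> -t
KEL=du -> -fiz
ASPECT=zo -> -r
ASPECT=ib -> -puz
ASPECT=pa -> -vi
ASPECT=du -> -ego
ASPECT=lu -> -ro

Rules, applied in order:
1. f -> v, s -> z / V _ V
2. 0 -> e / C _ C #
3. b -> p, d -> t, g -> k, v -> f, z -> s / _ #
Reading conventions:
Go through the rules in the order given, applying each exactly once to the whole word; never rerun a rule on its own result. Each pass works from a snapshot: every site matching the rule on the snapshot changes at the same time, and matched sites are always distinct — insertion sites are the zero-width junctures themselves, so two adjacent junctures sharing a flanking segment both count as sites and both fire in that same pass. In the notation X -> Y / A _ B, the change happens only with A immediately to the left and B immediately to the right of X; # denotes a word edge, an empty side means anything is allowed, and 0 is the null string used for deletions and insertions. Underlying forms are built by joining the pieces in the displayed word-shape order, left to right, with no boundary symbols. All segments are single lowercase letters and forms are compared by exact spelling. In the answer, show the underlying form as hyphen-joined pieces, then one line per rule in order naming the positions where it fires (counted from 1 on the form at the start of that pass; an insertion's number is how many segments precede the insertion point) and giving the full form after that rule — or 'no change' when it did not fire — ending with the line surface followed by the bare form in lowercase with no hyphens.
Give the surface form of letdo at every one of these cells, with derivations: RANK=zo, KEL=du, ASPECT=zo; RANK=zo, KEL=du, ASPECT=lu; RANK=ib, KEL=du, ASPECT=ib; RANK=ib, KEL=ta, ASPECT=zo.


cell RANK=zo, KEL=du, ASPECT=zo:
underlying: fak-letdo-r-fiz
1. f -> v, s -> z / V _ V: no change
2. 0 -> e / C _ C #: no change
3. b -> p, d -> t, g -> k, v -> f, z -> s / _ #: fires at position(s) 12: fakletdorfis
surface: fakletdorfis

cell RANK=zo, KEL=du, ASPECT=lu:
underlying: fak-letdo-ro-fiz
1. f -> v, s -> z / V _ V: fires at position(s) 11: fakletdoroviz
2. 0 -> e / C _ C #: no change
3. b -> p, d -> t, g -> k, v -> f, z -> s / _ #: fires at position(s) 13: fakletdorovis
surface: fakletdorovis

cell RANK=ib, KEL=du, ASPECT=ib:
underlying: av-letdo-puz-fiz
1. f -> v, s -> z / V _ V: no change
2. 0 -> e / C _ C #: no change
3. b -> p, d -> t, g -> k, v -> f, z -> s / _ #: fires at position(s) 13: avletdopuzfis
surface: avletdopuzfis

cell RANK=ib, KEL=ta, ASPECT=zo:
underlying: av-letdo-r-t
1. f -> v, s -> z / V _ V: no change
2. 0 -> e / C _ C #: inserts after position(s) 8: avletdoret
3. b -> p, d -> t, g -> k, v -> f, z -> s / _ #: no change
surface: avletdoret


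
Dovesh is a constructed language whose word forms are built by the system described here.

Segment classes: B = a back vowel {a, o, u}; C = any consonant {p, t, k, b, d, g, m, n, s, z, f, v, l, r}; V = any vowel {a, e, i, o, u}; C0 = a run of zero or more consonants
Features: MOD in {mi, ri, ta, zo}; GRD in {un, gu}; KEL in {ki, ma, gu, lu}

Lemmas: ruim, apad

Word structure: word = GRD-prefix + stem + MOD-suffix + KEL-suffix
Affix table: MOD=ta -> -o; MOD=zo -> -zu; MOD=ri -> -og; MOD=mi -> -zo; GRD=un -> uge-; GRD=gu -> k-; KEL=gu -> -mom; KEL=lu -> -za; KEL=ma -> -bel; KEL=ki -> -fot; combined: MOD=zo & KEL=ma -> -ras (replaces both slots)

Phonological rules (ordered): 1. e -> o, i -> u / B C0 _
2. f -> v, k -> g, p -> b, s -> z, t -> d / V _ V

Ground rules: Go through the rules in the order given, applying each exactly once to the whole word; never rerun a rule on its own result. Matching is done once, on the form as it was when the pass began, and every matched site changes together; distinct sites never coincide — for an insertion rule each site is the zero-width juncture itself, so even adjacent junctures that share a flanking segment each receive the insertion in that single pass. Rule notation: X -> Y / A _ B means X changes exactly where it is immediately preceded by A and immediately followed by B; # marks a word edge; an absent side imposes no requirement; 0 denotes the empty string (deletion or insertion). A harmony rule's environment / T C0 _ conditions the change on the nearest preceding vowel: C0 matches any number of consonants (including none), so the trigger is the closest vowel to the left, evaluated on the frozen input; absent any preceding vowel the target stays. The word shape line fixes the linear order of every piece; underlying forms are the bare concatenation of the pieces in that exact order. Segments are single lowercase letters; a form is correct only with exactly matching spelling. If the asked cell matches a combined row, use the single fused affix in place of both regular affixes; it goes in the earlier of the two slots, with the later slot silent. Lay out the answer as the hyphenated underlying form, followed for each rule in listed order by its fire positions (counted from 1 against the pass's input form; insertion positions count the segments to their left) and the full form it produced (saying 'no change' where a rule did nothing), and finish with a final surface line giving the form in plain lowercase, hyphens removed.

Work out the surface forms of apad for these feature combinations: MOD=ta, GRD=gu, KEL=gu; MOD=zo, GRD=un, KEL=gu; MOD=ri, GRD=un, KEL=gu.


cell MOD=ta, GRD=gu, KEL=gu:
underlying: k-apad-o-mom
1. e -> o, i -> u / B C0 _: no change
2. f -> v, k -> g, p -> b, s -> z, t -> d / V _ V: fires at position(s) 3: kabadomom
surface: kabadomom

cell MOD=zo, GRD=un, KEL=gu:
underlying: uge-apad-zu-mom
1. e -> o, i -> u / B C0 _: fires at position(s) 3: ugoapadzumom
2. f -> v, k -> g, p -> b, s -> z, t -> d / V _ V: fires at position(s) 5: ugoabadzumom
surface: ugoabadzumom

cell MOD=ri, GRD=un, KEL=gu:
underlying: uge-apad-og-mom
1. e -> o, i -> u / B C0 _: fires at position(s) 3: ugoapadogmom
2. f -> v, k -> g, p -> b, s -> z, t -> d / V _ V: fires at position(s) 5: ugoabadogmom
surface: ugoabadogmom


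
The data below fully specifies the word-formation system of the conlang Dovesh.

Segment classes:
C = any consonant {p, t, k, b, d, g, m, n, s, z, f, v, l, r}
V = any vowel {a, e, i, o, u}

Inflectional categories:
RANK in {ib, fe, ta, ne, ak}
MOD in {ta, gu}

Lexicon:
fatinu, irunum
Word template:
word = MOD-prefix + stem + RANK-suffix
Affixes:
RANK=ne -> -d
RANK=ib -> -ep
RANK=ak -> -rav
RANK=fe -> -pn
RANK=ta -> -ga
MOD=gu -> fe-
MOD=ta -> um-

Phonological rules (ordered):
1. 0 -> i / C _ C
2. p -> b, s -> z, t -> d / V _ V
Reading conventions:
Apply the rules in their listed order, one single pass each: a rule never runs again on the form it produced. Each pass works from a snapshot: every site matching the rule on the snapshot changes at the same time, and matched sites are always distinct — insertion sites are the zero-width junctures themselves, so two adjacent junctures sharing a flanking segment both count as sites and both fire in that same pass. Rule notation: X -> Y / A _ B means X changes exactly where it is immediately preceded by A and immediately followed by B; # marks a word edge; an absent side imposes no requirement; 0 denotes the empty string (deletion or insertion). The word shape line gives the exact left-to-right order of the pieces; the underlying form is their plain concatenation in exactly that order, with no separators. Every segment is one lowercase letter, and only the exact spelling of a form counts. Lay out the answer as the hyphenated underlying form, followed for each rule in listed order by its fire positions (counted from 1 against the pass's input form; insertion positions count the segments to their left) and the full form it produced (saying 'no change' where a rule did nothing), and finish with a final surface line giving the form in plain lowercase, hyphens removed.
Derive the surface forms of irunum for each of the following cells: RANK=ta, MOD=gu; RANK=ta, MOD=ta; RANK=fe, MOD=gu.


cell RANK=ta, MOD=gu:
underlying: fe-irunum-ga
1. 0 -> i / C _ C: inserts after position(s) 8: feirunumiga
2. p -> b, s -> z, t -> d / V _ V: no change
surface: feirunumiga

cell RANK=ta, MOD=ta:
underlying: um-irunum-ga
1. 0 -> i / C _ C: inserts after position(s) 8: umirunumiga
2. p -> b, s -> z, t -> d / V _ V: no change
surface: umirunumiga

cell RANK=fe, MOD=gu:
underlying: fe-irunum-pn
1. 0 -> i / C _ C: inserts after position(s) 8, 9: feirunumipin
2. p -> b, s -> z, t -> d / V _ V: fires at position(s) 10: feirunumibin
surface: feirunumibin


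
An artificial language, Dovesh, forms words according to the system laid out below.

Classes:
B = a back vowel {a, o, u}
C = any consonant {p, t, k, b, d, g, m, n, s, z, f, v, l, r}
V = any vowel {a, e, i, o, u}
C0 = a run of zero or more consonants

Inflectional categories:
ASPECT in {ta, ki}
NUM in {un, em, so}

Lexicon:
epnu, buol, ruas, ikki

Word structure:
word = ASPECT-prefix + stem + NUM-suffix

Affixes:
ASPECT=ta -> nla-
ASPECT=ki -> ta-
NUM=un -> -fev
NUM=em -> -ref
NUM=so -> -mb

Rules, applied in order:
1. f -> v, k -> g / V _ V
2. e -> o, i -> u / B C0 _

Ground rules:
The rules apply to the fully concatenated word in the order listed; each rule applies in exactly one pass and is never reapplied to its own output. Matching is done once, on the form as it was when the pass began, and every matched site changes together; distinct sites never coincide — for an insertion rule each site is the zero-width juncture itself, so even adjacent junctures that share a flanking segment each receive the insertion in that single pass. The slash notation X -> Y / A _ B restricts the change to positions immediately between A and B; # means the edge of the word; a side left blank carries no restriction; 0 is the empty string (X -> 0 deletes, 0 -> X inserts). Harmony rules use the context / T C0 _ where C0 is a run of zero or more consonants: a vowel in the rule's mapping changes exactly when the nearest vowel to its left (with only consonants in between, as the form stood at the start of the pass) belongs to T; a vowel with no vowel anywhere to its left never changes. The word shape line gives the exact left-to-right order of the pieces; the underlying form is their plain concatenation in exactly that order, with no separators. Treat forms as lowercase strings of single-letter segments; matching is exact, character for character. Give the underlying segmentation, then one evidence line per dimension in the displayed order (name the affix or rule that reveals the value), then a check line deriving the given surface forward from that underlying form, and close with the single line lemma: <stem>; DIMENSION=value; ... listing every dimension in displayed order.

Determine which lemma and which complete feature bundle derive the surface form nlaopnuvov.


underlying: nla-epnu-fev
ASPECT=ta - signalled by the affix nla-
NUM=un - signalled by the affix -fev
check: nlaepnufev -> nlaepnuvev -> nlaopnuvov
lemma: epnu; ASPECT=ta; NUM=un


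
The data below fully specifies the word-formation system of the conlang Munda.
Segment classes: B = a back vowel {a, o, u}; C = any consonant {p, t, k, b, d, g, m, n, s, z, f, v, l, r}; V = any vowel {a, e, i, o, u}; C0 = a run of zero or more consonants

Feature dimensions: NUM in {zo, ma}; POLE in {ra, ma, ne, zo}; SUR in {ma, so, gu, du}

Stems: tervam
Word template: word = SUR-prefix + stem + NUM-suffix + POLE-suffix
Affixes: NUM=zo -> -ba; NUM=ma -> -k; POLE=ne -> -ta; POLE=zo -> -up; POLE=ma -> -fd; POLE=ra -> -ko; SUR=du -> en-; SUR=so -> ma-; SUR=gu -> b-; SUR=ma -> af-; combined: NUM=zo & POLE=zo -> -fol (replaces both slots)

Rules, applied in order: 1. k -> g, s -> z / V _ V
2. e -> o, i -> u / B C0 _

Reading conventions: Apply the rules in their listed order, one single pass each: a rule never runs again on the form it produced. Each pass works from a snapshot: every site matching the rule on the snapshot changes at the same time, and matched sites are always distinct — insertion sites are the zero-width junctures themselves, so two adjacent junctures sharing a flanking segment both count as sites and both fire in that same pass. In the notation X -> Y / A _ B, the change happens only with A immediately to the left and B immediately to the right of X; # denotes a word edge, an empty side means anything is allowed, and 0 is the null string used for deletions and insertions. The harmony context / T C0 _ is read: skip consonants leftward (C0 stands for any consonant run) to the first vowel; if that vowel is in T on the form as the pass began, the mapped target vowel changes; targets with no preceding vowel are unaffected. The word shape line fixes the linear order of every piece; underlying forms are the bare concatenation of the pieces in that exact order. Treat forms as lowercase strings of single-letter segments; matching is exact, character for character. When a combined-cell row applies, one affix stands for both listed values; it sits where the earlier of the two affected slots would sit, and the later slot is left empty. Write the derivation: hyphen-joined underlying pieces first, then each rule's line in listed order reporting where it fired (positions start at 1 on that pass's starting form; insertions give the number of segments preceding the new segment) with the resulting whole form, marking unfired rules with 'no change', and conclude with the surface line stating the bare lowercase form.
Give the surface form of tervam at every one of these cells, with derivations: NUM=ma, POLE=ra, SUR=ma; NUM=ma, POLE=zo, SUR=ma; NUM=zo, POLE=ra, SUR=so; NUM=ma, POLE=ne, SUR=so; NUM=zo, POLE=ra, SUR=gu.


cell NUM=ma, POLE=ra, SUR=ma:
underlying: af-tervam-k-ko
1. k -> g, s -> z / V _ V: no change
2. e -> o, i -> u / B C0 _: fires at position(s) 4: aftorvamkko
surface: aftorvamkko

cell NUM=ma, POLE=zo, SUR=ma:
underlying: af-tervam-k-up
1. k -> g, s -> z / V _ V: no change
2. e -> o, i -> u / B C0 _: fires at position(s) 4: aftorvamkup
surface: aftorvamkup

cell NUM=zo, POLE=ra, SUR=so:
underlying: ma-tervam-ba-ko
1. k -> g, s -> z / V _ V: fires at position(s) 11: matervambago
2. e -> o, i -> u / B C0 _: fires at position(s) 4: matorvambago
surface: matorvambago

cell NUM=ma, POLE=ne, SUR=so:
underlying: ma-tervam-k-ta
1. k -> g, s -> z / V _ V: no change
2. e -> o, i -> u / B C0 _: fires at position(s) 4: matorvamkta
surface: matorvamkta

cell NUM=zo, POLE=ra, SUR=gu:
underlying: b-tervam-ba-ko
1. k -> g, s -> z / V _ V: fires at position(s) 10: btervambago
2. e -> o, i -> u / B C0 _: no change
surface: btervambago
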